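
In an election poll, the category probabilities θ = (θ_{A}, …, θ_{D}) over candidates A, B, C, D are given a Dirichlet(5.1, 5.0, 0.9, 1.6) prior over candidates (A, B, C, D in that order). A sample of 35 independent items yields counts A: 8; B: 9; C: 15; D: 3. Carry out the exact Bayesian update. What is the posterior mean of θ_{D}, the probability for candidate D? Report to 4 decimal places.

The Dirichlet prior is conjugate to the Multinomial likelihood: each posterior αⱼ = prior αⱼ + observed count nⱼ.
Posterior concentration: (13.1, 14.0, 15.9, 4.6), total = 47.6.
E[θ_{D}|data] = α_{D}/Σα = 4.6/47.6 = 0.0966.

0.0966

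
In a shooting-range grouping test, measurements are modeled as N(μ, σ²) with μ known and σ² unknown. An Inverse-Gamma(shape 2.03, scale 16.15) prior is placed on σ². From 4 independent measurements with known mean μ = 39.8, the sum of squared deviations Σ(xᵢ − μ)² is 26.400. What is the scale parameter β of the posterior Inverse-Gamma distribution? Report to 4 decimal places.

29.3500

With known mean μ and an Inverse-Gamma(α, β) prior on σ², the Normal likelihood is conjugate: posterior is Inv-Gamma(α + n/2, β + Σ(xᵢ−μ)²/2).
Posterior: Inv-Gamma(2.03 + 4/2, 16.15 + 26.400/2) = Inv-Gamma(4.03, 29.3500).
Posterior β = 29.3500.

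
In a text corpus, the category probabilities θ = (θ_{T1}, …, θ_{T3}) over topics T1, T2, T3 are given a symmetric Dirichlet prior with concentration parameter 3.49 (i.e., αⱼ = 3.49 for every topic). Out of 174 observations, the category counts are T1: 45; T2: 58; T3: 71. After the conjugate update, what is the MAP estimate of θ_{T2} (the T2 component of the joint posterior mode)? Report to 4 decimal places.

The Dirichlet prior is conjugate to the Multinomial likelihood: each posterior αⱼ = prior αⱼ + observed count nⱼ.
Posterior concentration: (48.49, 61.49, 74.49), total = 184.47.
Joint mode component: (α_{T2}−1)/(Σα−K) = 60.49/181.47 = 0.3333.

0.3333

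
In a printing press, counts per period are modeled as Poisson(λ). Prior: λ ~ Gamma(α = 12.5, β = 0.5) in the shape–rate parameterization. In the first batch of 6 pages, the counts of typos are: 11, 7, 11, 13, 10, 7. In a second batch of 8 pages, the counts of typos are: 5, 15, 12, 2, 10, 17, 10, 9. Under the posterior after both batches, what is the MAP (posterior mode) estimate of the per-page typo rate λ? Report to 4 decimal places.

10.3793

With a Gamma(shape α, rate β) prior, the Poisson likelihood is conjugate: the posterior is Gamma(α + ΣXᵢ, β + n).
Batch 1: sum of counts S = 59 over n = 6 pages.
After batch 1: Gamma(α+S, β+n) = Gamma(12.5+59, 0.5+6) = Gamma(71.5, 6.5).
Batch 2: sum of counts S = 80 over n = 8 pages.
After batch 2: Gamma(α+S, β+n) = Gamma(71.5+80, 6.5+8) = Gamma(151.5, 14.5).
Mode of Gamma(α,β) for α≥1 is (α−1)/β = 150.5/14.5 = 10.3793.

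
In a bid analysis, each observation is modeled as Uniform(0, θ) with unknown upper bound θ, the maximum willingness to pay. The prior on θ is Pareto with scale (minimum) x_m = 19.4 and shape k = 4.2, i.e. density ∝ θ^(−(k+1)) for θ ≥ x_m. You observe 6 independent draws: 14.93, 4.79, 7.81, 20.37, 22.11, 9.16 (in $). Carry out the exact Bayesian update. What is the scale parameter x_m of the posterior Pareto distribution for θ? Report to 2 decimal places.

A Pareto(scale x_m, shape k) prior on the upper bound θ of Uniform(0, θ) is conjugate: posterior is Pareto(max(x_m, max xᵢ), k + n).
Sample maximum = 22.11; prior scale x_m = 19.4 → posterior scale = max = 22.11.
Posterior shape = 4.2 + 6 = 10.2.
Posterior scale x_m = 22.11.

22.11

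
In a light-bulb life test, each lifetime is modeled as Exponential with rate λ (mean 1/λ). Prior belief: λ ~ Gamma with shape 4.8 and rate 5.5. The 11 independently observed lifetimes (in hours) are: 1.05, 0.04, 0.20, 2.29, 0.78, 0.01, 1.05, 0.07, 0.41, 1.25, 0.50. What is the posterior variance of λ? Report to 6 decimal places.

With a Gamma(shape α, rate β) prior on the exponential rate λ, the posterior after n observations with total T = Σxᵢ is Gamma(α+n, β+T).
Sum of observations T = 7.65 hours; n = 11.
Posterior: Gamma(4.8+11, 5.5+7.65) = Gamma(15.8, 13.15).
Var = α/β² = 0.091370.

0.091370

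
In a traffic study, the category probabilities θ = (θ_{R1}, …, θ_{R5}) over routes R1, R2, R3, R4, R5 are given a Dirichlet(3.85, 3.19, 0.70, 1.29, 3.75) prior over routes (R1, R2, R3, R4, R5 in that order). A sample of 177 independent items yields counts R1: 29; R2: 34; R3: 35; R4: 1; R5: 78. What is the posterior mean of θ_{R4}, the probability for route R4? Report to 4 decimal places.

0.0121

The Dirichlet prior is conjugate to the Multinomial likelihood: each posterior αⱼ = prior αⱼ + observed count nⱼ.
Posterior concentration: (32.85, 37.19, 35.70, 2.29, 81.75), total = 189.78.
E[θ_{R4}|data] = α_{R4}/Σα = 2.29/189.78 = 0.0121.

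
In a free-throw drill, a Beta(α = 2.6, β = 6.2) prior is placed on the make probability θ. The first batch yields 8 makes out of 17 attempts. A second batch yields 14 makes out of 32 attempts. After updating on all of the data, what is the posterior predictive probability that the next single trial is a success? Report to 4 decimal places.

The Beta prior is conjugate to a Binomial/Bernoulli likelihood; the update adds successes to α and failures to β.
After batch 1: Beta(2.6+8, 6.2+9) = Beta(10.6, 15.2).
After batch 2: Beta(10.6+14, 15.2+18) = Beta(24.6, 33.2).
For a single future Bernoulli trial, P(success | data) = α/(α+β) = 0.4256.

0.4256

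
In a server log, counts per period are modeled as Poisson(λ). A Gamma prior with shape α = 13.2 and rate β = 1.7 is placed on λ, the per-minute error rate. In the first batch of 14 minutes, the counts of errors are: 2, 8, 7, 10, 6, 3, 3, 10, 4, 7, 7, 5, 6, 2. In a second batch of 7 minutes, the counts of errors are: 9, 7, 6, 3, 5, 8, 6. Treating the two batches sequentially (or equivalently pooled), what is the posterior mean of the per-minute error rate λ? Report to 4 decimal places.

With a Gamma(shape α, rate β) prior, the Poisson likelihood is conjugate: the posterior is Gamma(α + ΣXᵢ, β + n).
Batch 1: sum of counts S = 80 over n = 14 minutes.
After batch 1: Gamma(α+S, β+n) = Gamma(13.2+80, 1.7+14) = Gamma(93.2, 15.7).
Batch 2: sum of counts S = 44 over n = 7 minutes.
After batch 2: Gamma(α+S, β+n) = Gamma(93.2+44, 15.7+7) = Gamma(137.2, 22.7).
Posterior mean = α/β = 137.2/22.7 = 6.0441.

6.0441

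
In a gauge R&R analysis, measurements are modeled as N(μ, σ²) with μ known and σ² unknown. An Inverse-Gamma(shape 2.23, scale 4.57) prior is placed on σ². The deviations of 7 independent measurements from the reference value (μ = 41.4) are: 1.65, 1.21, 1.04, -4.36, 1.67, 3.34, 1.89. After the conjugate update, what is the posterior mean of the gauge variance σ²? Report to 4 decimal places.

5.3842

With known mean μ and an Inverse-Gamma(α, β) prior on σ², the Normal likelihood is conjugate: posterior is Inv-Gamma(α + n/2, β + Σ(xᵢ−μ)²/2).
Σ(xᵢ−μ)² = (1.65)² + (1.21)² + (1.04)² + (-4.36)² + (1.67)² + (3.34)² + (1.89)² = 41.7944.
Posterior: Inv-Gamma(2.23 + 7/2, 4.57 + 41.7944/2) = Inv-Gamma(5.73, 25.46720).
E[σ²|data] = β/(α−1) = 25.46720/4.73 = 5.3842.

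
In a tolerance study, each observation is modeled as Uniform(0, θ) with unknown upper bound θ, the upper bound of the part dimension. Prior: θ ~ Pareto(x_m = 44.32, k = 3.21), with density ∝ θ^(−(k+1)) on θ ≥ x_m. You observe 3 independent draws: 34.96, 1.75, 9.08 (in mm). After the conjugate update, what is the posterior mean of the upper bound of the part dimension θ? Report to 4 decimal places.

52.8267

A Pareto(scale x_m, shape k) prior on the upper bound θ of Uniform(0, θ) is conjugate: posterior is Pareto(max(x_m, max xᵢ), k + n).
Sample maximum = 34.96; prior scale x_m = 44.32 → posterior scale = max = 44.32.
Posterior shape = 3.21 + 3 = 6.21.
E[θ|data] = k·x_m/(k−1) = 6.21·44.32/5.21 = 52.8267.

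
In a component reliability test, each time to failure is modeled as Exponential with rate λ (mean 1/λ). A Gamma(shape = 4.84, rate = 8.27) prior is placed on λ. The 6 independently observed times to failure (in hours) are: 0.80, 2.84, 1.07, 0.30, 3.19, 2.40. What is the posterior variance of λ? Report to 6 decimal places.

With a Gamma(shape α, rate β) prior on the exponential rate λ, the posterior after n observations with total T = Σxᵢ is Gamma(α+n, β+T).
Sum of observations T = 10.60 hours; n = 6.
Posterior: Gamma(4.84+6, 8.27+10.60) = Gamma(10.84, 18.87).
Var = α/β² = 0.030443.

0.030443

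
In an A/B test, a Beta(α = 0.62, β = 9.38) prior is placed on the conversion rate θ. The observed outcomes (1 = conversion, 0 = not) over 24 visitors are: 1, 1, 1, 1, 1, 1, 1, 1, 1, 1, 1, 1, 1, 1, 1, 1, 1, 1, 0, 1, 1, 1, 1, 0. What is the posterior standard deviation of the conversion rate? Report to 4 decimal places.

0.0798

The Beta prior is conjugate to a Binomial/Bernoulli likelihood; the update adds successes to α and failures to β.
Posterior: Beta(α+k, β+n−k) = Beta(0.62+22, 9.38+2) = Beta(22.62, 11.38).
Var = αβ/((α+β)²(α+β+1)) = 22.62·11.38/(34.00²·35.00) = 0.00636222; SD = √0.00636222 = 0.0798.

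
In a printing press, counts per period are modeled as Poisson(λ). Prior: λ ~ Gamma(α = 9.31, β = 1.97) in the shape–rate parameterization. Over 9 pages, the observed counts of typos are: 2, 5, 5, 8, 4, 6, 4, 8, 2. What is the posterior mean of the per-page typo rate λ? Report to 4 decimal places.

4.8596

With a Gamma(shape α, rate β) prior, the Poisson likelihood is conjugate: the posterior is Gamma(α + ΣXᵢ, β + n).
Sum of counts S = 44 over n = 9 pages.
Posterior: Gamma(α+S, β+n) = Gamma(9.31+44, 1.97+9) = Gamma(53.31, 10.97).
Posterior mean = α/β = 53.31/10.97 = 4.8596.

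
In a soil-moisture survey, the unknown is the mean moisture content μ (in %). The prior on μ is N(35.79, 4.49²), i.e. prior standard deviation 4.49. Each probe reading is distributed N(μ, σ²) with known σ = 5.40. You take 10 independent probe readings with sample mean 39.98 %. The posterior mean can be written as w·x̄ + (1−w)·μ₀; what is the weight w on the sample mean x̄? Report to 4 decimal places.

0.8736

For Normal data with known variance σ², a Normal(μ₀, σ₀²) prior on μ is conjugate. Posterior precision = 1/σ₀² + n/σ²; posterior mean is the precision-weighted average of μ₀ and x̄.
σ₀² = 4.49² = 20.1601, σ² = 5.40² = 29.16. Prior precision 1/σ₀² = 1/20.1601; data precision n/σ² = 10/29.16.
w = (n/σ²)/(1/σ₀² + n/σ²) = n·σ₀²/(σ² + n·σ₀²) = 10·20.1601/(29.16 + 10·20.1601) = 201.601/230.761 = 0.8736.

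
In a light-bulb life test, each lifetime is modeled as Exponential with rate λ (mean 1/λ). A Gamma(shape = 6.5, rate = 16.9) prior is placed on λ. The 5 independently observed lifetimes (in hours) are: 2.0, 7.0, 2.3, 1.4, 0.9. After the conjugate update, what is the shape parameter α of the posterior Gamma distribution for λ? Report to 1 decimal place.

With a Gamma(shape α, rate β) prior on the exponential rate λ, the posterior after n observations with total T = Σxᵢ is Gamma(α+n, β+T).
Sum of observations T = 13.6 hours; n = 5.
Posterior: Gamma(6.5+5, 16.9+13.6) = Gamma(11.5, 30.5).
Posterior α = 11.5.

11.5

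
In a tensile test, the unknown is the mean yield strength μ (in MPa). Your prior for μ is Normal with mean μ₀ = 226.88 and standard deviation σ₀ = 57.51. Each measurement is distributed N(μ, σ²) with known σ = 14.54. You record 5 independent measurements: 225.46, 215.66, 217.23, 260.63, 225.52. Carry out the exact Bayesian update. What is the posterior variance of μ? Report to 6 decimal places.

For Normal data with known variance σ², a Normal(μ₀, σ₀²) prior on μ is conjugate. Posterior precision = 1/σ₀² + n/σ²; posterior mean is the precision-weighted average of μ₀ and x̄.
σ₀² = 57.51² = 3307.4001, σ² = 14.54² = 211.4116; σ² + n·σ₀² = 211.4116 + 5·3307.4001 = 16748.4121.
Posterior precision = 1/σ₀² + n/σ² = 1/3307.4001 + 5/211.4116 = (σ² + n·σ₀²)/(σ₀²σ²) = 16748.4121/(3307.4001·211.4116); posterior variance σₙ² = σ₀²σ²/(σ² + n·σ₀²) = 3307.4001·211.4116/16748.4121 = 41.748599.

41.748599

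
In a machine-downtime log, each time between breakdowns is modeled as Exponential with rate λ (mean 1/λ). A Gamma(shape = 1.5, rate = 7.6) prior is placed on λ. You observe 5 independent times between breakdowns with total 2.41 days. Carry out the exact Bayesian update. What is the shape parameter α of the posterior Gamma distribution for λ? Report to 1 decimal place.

With a Gamma(shape α, rate β) prior on the exponential rate λ, the posterior after n observations with total T = Σxᵢ is Gamma(α+n, β+T).
Posterior: Gamma(1.5+5, 7.6+2.41) = Gamma(6.5, 10.01).
Posterior α = 6.5.

6.5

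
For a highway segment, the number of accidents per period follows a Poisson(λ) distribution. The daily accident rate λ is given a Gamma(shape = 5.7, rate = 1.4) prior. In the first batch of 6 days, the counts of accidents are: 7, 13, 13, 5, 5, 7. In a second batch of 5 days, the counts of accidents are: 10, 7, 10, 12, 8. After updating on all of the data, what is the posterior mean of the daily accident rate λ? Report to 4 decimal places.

8.2823

With a Gamma(shape α, rate β) prior, the Poisson likelihood is conjugate: the posterior is Gamma(α + ΣXᵢ, β + n).
Batch 1: sum of counts S = 50 over n = 6 days.
After batch 1: Gamma(α+S, β+n) = Gamma(5.7+50, 1.4+6) = Gamma(55.7, 7.4).
Batch 2: sum of counts S = 47 over n = 5 days.
After batch 2: Gamma(α+S, β+n) = Gamma(55.7+47, 7.4+5) = Gamma(102.7, 12.4).
Posterior mean = α/β = 102.7/12.4 = 8.2823.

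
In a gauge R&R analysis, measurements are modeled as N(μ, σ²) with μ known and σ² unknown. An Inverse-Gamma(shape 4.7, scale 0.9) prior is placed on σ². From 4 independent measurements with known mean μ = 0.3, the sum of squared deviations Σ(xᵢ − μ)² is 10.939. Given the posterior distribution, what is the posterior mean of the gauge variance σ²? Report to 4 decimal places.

With known mean μ and an Inverse-Gamma(α, β) prior on σ², the Normal likelihood is conjugate: posterior is Inv-Gamma(α + n/2, β + Σ(xᵢ−μ)²/2).
Posterior: Inv-Gamma(4.7 + 4/2, 0.9 + 10.939/2) = Inv-Gamma(6.70, 6.3695).
E[σ²|data] = β/(α−1) = 6.3695/5.70 = 1.1175.

1.1175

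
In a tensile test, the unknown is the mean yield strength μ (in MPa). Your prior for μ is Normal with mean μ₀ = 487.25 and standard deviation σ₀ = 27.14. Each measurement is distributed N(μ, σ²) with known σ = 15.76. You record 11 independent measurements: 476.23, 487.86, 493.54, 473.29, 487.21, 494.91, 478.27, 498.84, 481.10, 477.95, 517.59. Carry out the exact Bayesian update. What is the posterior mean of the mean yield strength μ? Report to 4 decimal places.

487.8710

For Normal data with known variance σ², a Normal(μ₀, σ₀²) prior on μ is conjugate. Posterior precision = 1/σ₀² + n/σ²; posterior mean is the precision-weighted average of μ₀ and x̄.
Σxᵢ = 476.23 + 487.86 + 493.54 + 473.29 + 487.21 + 494.91 + 478.27 + 498.84 + 481.10 + 477.95 + 517.59 = 5366.79, so n·x̄ = 5366.79.
σ₀² = 27.14² = 736.5796, σ² = 15.76² = 248.3776; σ² + n·σ₀² = 248.3776 + 11·736.5796 = 8350.7532.
Posterior mean = (μ₀/σ₀² + n·x̄/σ²)/(1/σ₀² + n/σ²) = (σ²·μ₀ + σ₀²·n·x̄)/(σ² + n·σ₀²) = (248.3776·487.25 + 736.5796·5366.79)/8350.7532 = 4074090.017084/8350.7532 = 487.8710.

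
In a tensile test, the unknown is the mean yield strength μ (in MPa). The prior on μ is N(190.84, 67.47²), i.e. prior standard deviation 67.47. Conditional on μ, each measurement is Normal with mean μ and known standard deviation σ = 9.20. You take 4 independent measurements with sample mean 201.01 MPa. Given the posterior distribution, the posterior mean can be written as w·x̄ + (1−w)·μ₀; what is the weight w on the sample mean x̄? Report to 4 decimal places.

0.9954

For Normal data with known variance σ², a Normal(μ₀, σ₀²) prior on μ is conjugate. Posterior precision = 1/σ₀² + n/σ²; posterior mean is the precision-weighted average of μ₀ and x̄.
σ₀² = 67.47² = 4552.2009, σ² = 9.20² = 84.64. Prior precision 1/σ₀² = 1/4552.2009; data precision n/σ² = 4/84.64.
w = (n/σ²)/(1/σ₀² + n/σ²) = n·σ₀²/(σ² + n·σ₀²) = 4·4552.2009/(84.64 + 4·4552.2009) = 18208.8036/18293.4436 = 0.9954.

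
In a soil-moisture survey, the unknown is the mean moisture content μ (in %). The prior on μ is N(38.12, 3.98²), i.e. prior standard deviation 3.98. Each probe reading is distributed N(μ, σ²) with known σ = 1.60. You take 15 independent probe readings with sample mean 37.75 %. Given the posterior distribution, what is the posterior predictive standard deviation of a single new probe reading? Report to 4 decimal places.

1.6519

For Normal data with known variance σ², a Normal(μ₀, σ₀²) prior on μ is conjugate. Posterior precision = 1/σ₀² + n/σ²; posterior mean is the precision-weighted average of μ₀ and x̄.
σ₀² = 3.98² = 15.8404, σ² = 1.60² = 2.56; σ² + n·σ₀² = 2.56 + 15·15.8404 = 240.166.
Posterior precision = 1/σ₀² + n/σ² = 1/15.8404 + 15/2.56 = (σ² + n·σ₀²)/(σ₀²σ²) = 240.166/(15.8404·2.56); posterior variance σₙ² = σ₀²σ²/(σ² + n·σ₀²) = 15.8404·2.56/240.166 = 0.168847.
Predictive variance for one new observation = σₙ² + σ² = 15.8404·2.56/240.166 + 2.56 = σ²·(σ₀² + 240.166)/240.166 = 2.56·256.0064/240.166 = 2.728847; SD = √(2.56·256.0064/240.166) = 1.6519.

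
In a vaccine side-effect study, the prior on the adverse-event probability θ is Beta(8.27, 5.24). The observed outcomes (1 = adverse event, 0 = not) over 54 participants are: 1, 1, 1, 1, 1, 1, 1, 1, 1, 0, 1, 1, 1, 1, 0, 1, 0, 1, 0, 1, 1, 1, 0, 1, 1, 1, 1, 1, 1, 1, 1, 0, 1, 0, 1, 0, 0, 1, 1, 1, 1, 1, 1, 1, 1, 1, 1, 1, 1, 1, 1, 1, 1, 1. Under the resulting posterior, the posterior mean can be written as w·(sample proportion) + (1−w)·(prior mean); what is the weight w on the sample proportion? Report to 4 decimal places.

0.7999

The Beta prior is conjugate to a Binomial/Bernoulli likelihood; the update adds successes to α and failures to β.
Posterior mean = (α₀+k)/(α₀+β₀+n) = [n/(α₀+β₀+n)]·(k/n) + [(α₀+β₀)/(α₀+β₀+n)]·α₀/(α₀+β₀), so only n and the prior enter the weight.
The weight on the data is w = n/(α₀+β₀+n) = 54/(8.27+5.24+54) = 54/67.51 = 0.7999.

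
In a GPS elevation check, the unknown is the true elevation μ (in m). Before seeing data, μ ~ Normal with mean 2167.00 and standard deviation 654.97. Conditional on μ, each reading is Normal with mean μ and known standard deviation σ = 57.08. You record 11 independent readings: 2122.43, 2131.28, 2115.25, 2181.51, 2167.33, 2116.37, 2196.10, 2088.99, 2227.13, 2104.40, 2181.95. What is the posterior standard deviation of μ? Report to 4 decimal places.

17.2043

For Normal data with known variance σ², a Normal(μ₀, σ₀²) prior on μ is conjugate. Posterior precision = 1/σ₀² + n/σ²; posterior mean is the precision-weighted average of μ₀ and x̄.
σ₀² = 654.97² = 428985.7009, σ² = 57.08² = 3258.1264; σ² + n·σ₀² = 3258.1264 + 11·428985.7009 = 4722100.8363.
Posterior precision = 1/σ₀² + n/σ² = 1/428985.7009 + 11/3258.1264 = (σ² + n·σ₀²)/(σ₀²σ²) = 4722100.8363/(428985.7009·3258.1264); posterior variance σₙ² = σ₀²σ²/(σ² + n·σ₀²) = 428985.7009·3258.1264/4722100.8363 = 295.988943.
Posterior SD = √σₙ² = √(428985.7009·3258.1264/4722100.8363) = 17.2043.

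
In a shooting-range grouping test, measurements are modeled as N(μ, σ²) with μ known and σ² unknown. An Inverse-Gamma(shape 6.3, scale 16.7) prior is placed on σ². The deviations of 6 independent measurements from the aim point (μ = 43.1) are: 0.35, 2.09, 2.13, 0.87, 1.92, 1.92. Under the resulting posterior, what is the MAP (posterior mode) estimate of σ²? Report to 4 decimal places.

2.4542

With known mean μ and an Inverse-Gamma(α, β) prior on σ², the Normal likelihood is conjugate: posterior is Inv-Gamma(α + n/2, β + Σ(xᵢ−μ)²/2).
Σ(xᵢ−μ)² = (0.35)² + (2.09)² + (2.13)² + (0.87)² + (1.92)² + (1.92)² = 17.1572.
Posterior: Inv-Gamma(6.3 + 6/2, 16.7 + 17.1572/2) = Inv-Gamma(9.30, 25.27860).
Mode = β/(α+1) = 25.27860/10.30 = 2.4542.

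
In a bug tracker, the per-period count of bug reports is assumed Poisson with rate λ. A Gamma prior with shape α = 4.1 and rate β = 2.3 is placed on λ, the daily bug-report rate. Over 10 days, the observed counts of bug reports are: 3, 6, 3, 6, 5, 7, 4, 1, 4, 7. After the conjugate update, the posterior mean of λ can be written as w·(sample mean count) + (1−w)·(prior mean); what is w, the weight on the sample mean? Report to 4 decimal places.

0.8130

With a Gamma(shape α, rate β) prior, the Poisson likelihood is conjugate: the posterior is Gamma(α + ΣXᵢ, β + n).
Posterior mean = (α₀+S)/(β₀+n) = [n/(β₀+n)]·(S/n) + [β₀/(β₀+n)]·(α₀/β₀), so only n and β₀ enter the weight.
Weight on data w = n/(β₀+n) = 10/(2.3+10) = 10/12.3 = 0.8130.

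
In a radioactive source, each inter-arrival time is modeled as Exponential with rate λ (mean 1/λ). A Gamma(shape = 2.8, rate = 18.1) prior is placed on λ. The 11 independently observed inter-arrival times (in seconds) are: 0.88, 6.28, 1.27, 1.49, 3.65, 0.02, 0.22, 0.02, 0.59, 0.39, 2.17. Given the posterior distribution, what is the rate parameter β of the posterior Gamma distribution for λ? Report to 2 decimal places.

35.08

With a Gamma(shape α, rate β) prior on the exponential rate λ, the posterior after n observations with total T = Σxᵢ is Gamma(α+n, β+T).
Sum of observations T = 16.98 seconds; n = 11.
Posterior: Gamma(2.8+11, 18.1+16.98) = Gamma(13.8, 35.08).
Posterior β = 35.08.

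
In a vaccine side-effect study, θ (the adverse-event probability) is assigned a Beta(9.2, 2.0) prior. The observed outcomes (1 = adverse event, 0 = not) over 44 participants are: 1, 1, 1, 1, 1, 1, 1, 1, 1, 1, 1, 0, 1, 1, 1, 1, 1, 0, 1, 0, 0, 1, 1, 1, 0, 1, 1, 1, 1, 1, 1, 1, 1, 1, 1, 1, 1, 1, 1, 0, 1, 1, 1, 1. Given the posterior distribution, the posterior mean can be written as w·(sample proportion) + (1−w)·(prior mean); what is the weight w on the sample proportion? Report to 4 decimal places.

The Beta prior is conjugate to a Binomial/Bernoulli likelihood; the update adds successes to α and failures to β.
Posterior mean = (α₀+k)/(α₀+β₀+n) = [n/(α₀+β₀+n)]·(k/n) + [(α₀+β₀)/(α₀+β₀+n)]·α₀/(α₀+β₀), so only n and the prior enter the weight.
The weight on the data is w = n/(α₀+β₀+n) = 44/(9.2+2.0+44) = 44/55.2 = 0.7971.

0.7971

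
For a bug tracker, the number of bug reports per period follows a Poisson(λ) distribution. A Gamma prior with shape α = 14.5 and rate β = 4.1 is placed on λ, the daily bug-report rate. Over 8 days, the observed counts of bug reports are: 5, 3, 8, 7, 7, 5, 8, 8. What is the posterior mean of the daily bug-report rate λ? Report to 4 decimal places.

5.4132

With a Gamma(shape α, rate β) prior, the Poisson likelihood is conjugate: the posterior is Gamma(α + ΣXᵢ, β + n).
Sum of counts S = 51 over n = 8 days.
Posterior: Gamma(α+S, β+n) = Gamma(14.5+51, 4.1+8) = Gamma(65.5, 12.1).
Posterior mean = α/β = 65.5/12.1 = 5.4132.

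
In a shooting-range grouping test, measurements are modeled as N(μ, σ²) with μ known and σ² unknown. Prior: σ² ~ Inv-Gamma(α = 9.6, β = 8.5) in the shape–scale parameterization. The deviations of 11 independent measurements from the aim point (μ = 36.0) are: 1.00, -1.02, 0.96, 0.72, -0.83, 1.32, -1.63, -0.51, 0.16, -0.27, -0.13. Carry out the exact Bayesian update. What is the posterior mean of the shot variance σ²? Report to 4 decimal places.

0.9200

With known mean μ and an Inverse-Gamma(α, β) prior on σ², the Normal likelihood is conjugate: posterior is Inv-Gamma(α + n/2, β + Σ(xᵢ−μ)²/2).
Σ(xᵢ−μ)² = (1.00)² + (-1.02)² + (0.96)² + (0.72)² + (-0.83)² + (1.32)² + (-1.63)² + (-0.51)² + (0.16)² + (-0.27)² + (-0.13)² = 8.9441.
Posterior: Inv-Gamma(9.6 + 11/2, 8.5 + 8.9441/2) = Inv-Gamma(15.10, 12.97205).
E[σ²|data] = β/(α−1) = 12.97205/14.10 = 0.9200.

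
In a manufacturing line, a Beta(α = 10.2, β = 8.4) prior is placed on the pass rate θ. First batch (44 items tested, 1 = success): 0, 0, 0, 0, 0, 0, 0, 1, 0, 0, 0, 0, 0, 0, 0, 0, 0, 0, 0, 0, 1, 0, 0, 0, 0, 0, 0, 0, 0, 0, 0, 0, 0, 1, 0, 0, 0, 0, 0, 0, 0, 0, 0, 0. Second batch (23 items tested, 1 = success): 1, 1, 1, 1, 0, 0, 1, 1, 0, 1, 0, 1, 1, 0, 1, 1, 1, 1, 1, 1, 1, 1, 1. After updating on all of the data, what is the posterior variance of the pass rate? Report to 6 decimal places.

0.002675

The Beta prior is conjugate to a Binomial/Bernoulli likelihood; the update adds successes to α and failures to β.
After batch 1: Beta(10.2+3, 8.4+41) = Beta(13.2, 49.4).
After batch 2: Beta(13.2+18, 49.4+5) = Beta(31.2, 54.4).
Var = αβ/((α+β)²(α+β+1)) = 31.2·54.4/(85.6²·86.6) = 0.002675.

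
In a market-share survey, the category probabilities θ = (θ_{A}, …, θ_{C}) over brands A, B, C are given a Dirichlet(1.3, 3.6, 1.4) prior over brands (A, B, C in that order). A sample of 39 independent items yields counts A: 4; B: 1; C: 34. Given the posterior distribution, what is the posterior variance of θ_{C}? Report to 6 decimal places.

The Dirichlet prior is conjugate to the Multinomial likelihood: each posterior αⱼ = prior αⱼ + observed count nⱼ.
Posterior concentration: (5.3, 4.6, 35.4), total = 45.3.
Var[θ_j] = α_j(Σα−α_j)/((Σα)²(Σα+1)) = 35.4·9.9/(45.3²·46.3) = 0.003689.

0.003689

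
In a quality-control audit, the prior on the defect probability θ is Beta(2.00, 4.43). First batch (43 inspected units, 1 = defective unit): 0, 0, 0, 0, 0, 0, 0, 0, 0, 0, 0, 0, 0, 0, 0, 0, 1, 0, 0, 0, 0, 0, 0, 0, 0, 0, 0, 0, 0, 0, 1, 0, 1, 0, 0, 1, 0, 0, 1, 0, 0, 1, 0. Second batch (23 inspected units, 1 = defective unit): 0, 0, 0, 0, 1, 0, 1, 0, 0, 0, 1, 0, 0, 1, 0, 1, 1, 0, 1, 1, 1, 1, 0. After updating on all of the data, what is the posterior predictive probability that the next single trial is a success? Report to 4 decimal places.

The Beta prior is conjugate to a Binomial/Bernoulli likelihood; the update adds successes to α and failures to β.
After batch 1: Beta(2.00+6, 4.43+37) = Beta(8.00, 41.43).
After batch 2: Beta(8.00+10, 41.43+13) = Beta(18.00, 54.43).
For a single future Bernoulli trial, P(success | data) = α/(α+β) = 0.2485.

0.2485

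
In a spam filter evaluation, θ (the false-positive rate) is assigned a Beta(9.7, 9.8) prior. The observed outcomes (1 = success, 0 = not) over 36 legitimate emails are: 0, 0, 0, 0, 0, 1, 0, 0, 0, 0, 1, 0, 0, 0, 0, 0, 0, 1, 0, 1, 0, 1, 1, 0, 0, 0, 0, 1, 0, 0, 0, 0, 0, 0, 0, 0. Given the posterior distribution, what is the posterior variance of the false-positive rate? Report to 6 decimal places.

0.003723

The Beta prior is conjugate to a Binomial/Bernoulli likelihood; the update adds successes to α and failures to β.
Posterior: Beta(α+k, β+n−k) = Beta(9.7+7, 9.8+29) = Beta(16.7, 38.8).
Var = αβ/((α+β)²(α+β+1)) = 16.7·38.8/(55.5²·56.5) = 0.003723.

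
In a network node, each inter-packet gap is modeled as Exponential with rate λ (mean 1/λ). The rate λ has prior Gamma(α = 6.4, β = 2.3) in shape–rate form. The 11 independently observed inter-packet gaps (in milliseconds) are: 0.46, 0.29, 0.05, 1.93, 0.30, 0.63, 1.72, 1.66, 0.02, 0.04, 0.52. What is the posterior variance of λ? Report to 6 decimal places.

0.176818

With a Gamma(shape α, rate β) prior on the exponential rate λ, the posterior after n observations with total T = Σxᵢ is Gamma(α+n, β+T).
Sum of observations T = 7.62 milliseconds; n = 11.
Posterior: Gamma(6.4+11, 2.3+7.62) = Gamma(17.4, 9.92).
Var = α/β² = 0.176818.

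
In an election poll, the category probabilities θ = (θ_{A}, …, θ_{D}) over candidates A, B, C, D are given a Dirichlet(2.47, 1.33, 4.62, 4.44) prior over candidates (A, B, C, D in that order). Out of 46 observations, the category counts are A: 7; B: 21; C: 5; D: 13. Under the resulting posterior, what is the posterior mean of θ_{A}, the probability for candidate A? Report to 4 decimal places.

The Dirichlet prior is conjugate to the Multinomial likelihood: each posterior αⱼ = prior αⱼ + observed count nⱼ.
Posterior concentration: (9.47, 22.33, 9.62, 17.44), total = 58.86.
E[θ_{A}|data] = α_{A}/Σα = 9.47/58.86 = 0.1609.

0.1609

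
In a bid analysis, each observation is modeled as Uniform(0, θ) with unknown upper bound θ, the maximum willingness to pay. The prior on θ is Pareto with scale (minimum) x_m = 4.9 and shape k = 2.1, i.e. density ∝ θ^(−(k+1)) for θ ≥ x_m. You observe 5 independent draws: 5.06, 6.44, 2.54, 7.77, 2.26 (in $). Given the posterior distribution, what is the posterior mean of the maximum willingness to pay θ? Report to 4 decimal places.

A Pareto(scale x_m, shape k) prior on the upper bound θ of Uniform(0, θ) is conjugate: posterior is Pareto(max(x_m, max xᵢ), k + n).
Sample maximum = 7.77; prior scale x_m = 4.9 → posterior scale = max = 7.77.
Posterior shape = 2.1 + 5 = 7.1.
E[θ|data] = k·x_m/(k−1) = 7.1·7.77/6.1 = 9.0438.

9.0438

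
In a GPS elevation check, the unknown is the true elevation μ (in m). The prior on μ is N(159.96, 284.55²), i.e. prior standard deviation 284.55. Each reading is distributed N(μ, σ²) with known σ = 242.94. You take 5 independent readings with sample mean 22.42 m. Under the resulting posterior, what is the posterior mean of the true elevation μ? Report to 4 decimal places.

39.9200

For Normal data with known variance σ², a Normal(μ₀, σ₀²) prior on μ is conjugate. Posterior precision = 1/σ₀² + n/σ²; posterior mean is the precision-weighted average of μ₀ and x̄.
n·x̄ = 5·22.42 = 112.1.
σ₀² = 284.55² = 80968.7025, σ² = 242.94² = 59019.8436; σ² + n·σ₀² = 59019.8436 + 5·80968.7025 = 463863.3561.
Posterior mean = (μ₀/σ₀² + n·x̄/σ²)/(1/σ₀² + n/σ²) = (σ²·μ₀ + σ₀²·n·x̄)/(σ² + n·σ₀²) = (59019.8436·159.96 + 80968.7025·112.1)/463863.3561 = 18517405.732506/463863.3561 = 39.9200.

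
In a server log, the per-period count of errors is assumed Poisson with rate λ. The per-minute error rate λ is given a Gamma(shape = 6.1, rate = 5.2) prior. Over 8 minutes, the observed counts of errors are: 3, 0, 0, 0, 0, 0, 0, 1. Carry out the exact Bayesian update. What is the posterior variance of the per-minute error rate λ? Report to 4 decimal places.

With a Gamma(shape α, rate β) prior, the Poisson likelihood is conjugate: the posterior is Gamma(α + ΣXᵢ, β + n).
Sum of counts S = 4 over n = 8 minutes.
Posterior: Gamma(α+S, β+n) = Gamma(6.1+4, 5.2+8) = Gamma(10.1, 13.2).
Var = α/β² = 10.1/13.2² = 0.0580.

0.0580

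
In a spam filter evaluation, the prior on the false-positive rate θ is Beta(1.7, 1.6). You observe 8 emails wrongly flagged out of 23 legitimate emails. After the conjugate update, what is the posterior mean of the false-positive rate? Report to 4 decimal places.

0.3688

The Beta prior is conjugate to a Binomial/Bernoulli likelihood; the update adds successes to α and failures to β.
Posterior: Beta(α+k, β+n−k) = Beta(1.7+8, 1.6+15) = Beta(9.7, 16.6).
Posterior mean = α/(α+β) = 9.7/26.3 = 0.3688.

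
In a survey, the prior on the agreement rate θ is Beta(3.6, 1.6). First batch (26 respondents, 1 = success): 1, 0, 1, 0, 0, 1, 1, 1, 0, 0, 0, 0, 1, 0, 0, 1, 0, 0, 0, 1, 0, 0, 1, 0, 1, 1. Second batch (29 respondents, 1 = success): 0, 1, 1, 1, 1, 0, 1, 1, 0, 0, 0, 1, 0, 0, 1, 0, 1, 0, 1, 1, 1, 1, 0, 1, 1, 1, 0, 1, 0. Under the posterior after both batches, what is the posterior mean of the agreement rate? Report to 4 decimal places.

The Beta prior is conjugate to a Binomial/Bernoulli likelihood; the update adds successes to α and failures to β.
After batch 1: Beta(3.6+11, 1.6+15) = Beta(14.6, 16.6).
After batch 2: Beta(14.6+17, 16.6+12) = Beta(31.6, 28.6).
Posterior mean = α/(α+β) = 31.6/60.2 = 0.5249.

0.5249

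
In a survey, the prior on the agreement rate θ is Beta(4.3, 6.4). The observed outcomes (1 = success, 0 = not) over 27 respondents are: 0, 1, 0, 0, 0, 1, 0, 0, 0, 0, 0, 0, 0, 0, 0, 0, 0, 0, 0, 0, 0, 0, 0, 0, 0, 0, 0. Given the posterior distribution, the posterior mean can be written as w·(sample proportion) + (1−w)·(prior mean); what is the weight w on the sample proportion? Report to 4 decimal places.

The Beta prior is conjugate to a Binomial/Bernoulli likelihood; the update adds successes to α and failures to β.
Posterior mean = (α₀+k)/(α₀+β₀+n) = [n/(α₀+β₀+n)]·(k/n) + [(α₀+β₀)/(α₀+β₀+n)]·α₀/(α₀+β₀), so only n and the prior enter the weight.
The weight on the data is w = n/(α₀+β₀+n) = 27/(4.3+6.4+27) = 27/37.7 = 0.7162.

0.7162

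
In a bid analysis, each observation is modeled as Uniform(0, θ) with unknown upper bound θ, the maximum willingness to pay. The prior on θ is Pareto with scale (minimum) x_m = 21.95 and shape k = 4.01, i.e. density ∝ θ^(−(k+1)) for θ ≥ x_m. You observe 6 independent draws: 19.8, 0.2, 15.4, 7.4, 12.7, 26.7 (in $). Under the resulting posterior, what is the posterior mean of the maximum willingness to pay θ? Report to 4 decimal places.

29.6634

A Pareto(scale x_m, shape k) prior on the upper bound θ of Uniform(0, θ) is conjugate: posterior is Pareto(max(x_m, max xᵢ), k + n).
Sample maximum = 26.7; prior scale x_m = 21.95 → posterior scale = max = 26.70.
Posterior shape = 4.01 + 6 = 10.01.
E[θ|data] = k·x_m/(k−1) = 10.01·26.70/9.01 = 29.6634.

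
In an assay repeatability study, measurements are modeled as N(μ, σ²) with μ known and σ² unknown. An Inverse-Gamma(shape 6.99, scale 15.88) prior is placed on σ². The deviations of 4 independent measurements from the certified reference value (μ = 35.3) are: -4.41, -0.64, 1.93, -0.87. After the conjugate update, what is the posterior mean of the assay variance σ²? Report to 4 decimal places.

3.5106

With known mean μ and an Inverse-Gamma(α, β) prior on σ², the Normal likelihood is conjugate: posterior is Inv-Gamma(α + n/2, β + Σ(xᵢ−μ)²/2).
Σ(xᵢ−μ)² = (-4.41)² + (-0.64)² + (1.93)² + (-0.87)² = 24.3395.
Posterior: Inv-Gamma(6.99 + 4/2, 15.88 + 24.3395/2) = Inv-Gamma(8.99, 28.04975).
E[σ²|data] = β/(α−1) = 28.04975/7.99 = 3.5106.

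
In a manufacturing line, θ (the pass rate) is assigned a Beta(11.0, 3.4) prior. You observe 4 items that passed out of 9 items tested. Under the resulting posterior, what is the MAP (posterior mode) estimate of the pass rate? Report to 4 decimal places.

0.6542

The Beta prior is conjugate to a Binomial/Bernoulli likelihood; the update adds successes to α and failures to β.
Posterior: Beta(α+k, β+n−k) = Beta(11.0+4, 3.4+5) = Beta(15.0, 8.4).
Mode of Beta(a,b) for a,b>1 is (a−1)/(a+b−2) = 14.0/21.4 = 0.6542.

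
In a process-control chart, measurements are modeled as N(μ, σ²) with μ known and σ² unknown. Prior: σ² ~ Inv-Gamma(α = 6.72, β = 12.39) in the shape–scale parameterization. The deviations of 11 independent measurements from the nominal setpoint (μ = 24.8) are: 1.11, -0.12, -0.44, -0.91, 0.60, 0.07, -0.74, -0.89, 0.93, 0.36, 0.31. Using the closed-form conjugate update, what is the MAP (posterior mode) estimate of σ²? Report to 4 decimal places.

1.1287

With known mean μ and an Inverse-Gamma(α, β) prior on σ², the Normal likelihood is conjugate: posterior is Inv-Gamma(α + n/2, β + Σ(xᵢ−μ)²/2).
Σ(xᵢ−μ)² = (1.11)² + (-0.12)² + (-0.44)² + (-0.91)² + (0.60)² + (0.07)² + (-0.74)² + (-0.89)² + (0.93)² + (0.36)² + (0.31)² = 5.0634.
Posterior: Inv-Gamma(6.72 + 11/2, 12.39 + 5.0634/2) = Inv-Gamma(12.22, 14.92170).
Mode = β/(α+1) = 14.92170/13.22 = 1.1287.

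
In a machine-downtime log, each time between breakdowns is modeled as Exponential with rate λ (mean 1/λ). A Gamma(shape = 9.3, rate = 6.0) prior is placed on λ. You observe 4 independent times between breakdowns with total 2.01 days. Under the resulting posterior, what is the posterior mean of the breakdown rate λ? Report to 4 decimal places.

With a Gamma(shape α, rate β) prior on the exponential rate λ, the posterior after n observations with total T = Σxᵢ is Gamma(α+n, β+T).
Posterior: Gamma(9.3+4, 6.0+2.01) = Gamma(13.3, 8.01).
Posterior mean of λ = α/β = 13.3/8.01 = 1.6604.

1.6604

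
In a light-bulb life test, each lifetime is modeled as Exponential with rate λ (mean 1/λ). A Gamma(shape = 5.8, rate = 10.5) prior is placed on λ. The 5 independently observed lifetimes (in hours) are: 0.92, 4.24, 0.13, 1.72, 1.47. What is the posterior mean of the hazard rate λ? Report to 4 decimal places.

0.5690

With a Gamma(shape α, rate β) prior on the exponential rate λ, the posterior after n observations with total T = Σxᵢ is Gamma(α+n, β+T).
Sum of observations T = 8.48 hours; n = 5.
Posterior: Gamma(5.8+5, 10.5+8.48) = Gamma(10.8, 18.98).
Posterior mean of λ = α/β = 10.8/18.98 = 0.5690.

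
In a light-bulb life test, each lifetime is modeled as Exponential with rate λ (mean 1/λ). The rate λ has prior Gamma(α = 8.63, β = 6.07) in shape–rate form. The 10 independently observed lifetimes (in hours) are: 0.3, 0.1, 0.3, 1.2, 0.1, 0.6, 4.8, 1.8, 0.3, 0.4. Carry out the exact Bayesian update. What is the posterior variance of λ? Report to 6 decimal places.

With a Gamma(shape α, rate β) prior on the exponential rate λ, the posterior after n observations with total T = Σxᵢ is Gamma(α+n, β+T).
Sum of observations T = 9.9 hours; n = 10.
Posterior: Gamma(8.63+10, 6.07+9.9) = Gamma(18.63, 15.97).
Var = α/β² = 0.073047.

0.073047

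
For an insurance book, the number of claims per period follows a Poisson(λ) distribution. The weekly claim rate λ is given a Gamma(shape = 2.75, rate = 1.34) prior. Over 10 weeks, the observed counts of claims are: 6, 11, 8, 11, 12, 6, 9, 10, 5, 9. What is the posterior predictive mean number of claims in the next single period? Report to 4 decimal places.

With a Gamma(shape α, rate β) prior, the Poisson likelihood is conjugate: the posterior is Gamma(α + ΣXᵢ, β + n).
Sum of counts S = 87 over n = 10 weeks.
Posterior: Gamma(α+S, β+n) = Gamma(2.75+87, 1.34+10) = Gamma(89.75, 11.34).
The predictive distribution for one future period is NegBinom with mean α/β = 7.9145.

7.9145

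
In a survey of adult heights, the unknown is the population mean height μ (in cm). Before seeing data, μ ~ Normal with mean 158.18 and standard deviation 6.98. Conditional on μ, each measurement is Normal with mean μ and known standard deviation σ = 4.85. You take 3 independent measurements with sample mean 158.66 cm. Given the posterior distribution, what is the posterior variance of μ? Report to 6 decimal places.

For Normal data with known variance σ², a Normal(μ₀, σ₀²) prior on μ is conjugate. Posterior precision = 1/σ₀² + n/σ²; posterior mean is the precision-weighted average of μ₀ and x̄.
σ₀² = 6.98² = 48.7204, σ² = 4.85² = 23.5225; σ² + n·σ₀² = 23.5225 + 3·48.7204 = 169.6837.
Posterior precision = 1/σ₀² + n/σ² = 1/48.7204 + 3/23.5225 = (σ² + n·σ₀²)/(σ₀²σ²) = 169.6837/(48.7204·23.5225); posterior variance σₙ² = σ₀²σ²/(σ² + n·σ₀²) = 48.7204·23.5225/169.6837 = 6.753893.

6.753893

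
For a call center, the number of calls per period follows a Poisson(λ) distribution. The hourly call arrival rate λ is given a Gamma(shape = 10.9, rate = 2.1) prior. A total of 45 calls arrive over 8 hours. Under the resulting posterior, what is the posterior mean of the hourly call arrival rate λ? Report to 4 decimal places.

With a Gamma(shape α, rate β) prior, the Poisson likelihood is conjugate: the posterior is Gamma(α + ΣXᵢ, β + n).
Posterior: Gamma(α+S, β+n) = Gamma(10.9+45, 2.1+8) = Gamma(55.9, 10.1).
Posterior mean = α/β = 55.9/10.1 = 5.5347.

5.5347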